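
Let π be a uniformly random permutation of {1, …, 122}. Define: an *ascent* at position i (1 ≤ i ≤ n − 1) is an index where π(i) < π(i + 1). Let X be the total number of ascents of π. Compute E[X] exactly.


Write X = Σ X_I over i = 1, …, 121, with X_I the indicator of one ascent.
There are 121 indicators.
For each fixed i, the pair (π(i), π(i+1)) is a uniformly random ordered pair of distinct values from {1, …, 122}; by symmetry P[π(i) < π(i+1)] = 1/2.
By linearity: E[X] = 121 · (1/2) = (122 − 1) · (1/2) = 121/2 ≈ 60.500000.

E[X] = 121/2 = 60.500000.


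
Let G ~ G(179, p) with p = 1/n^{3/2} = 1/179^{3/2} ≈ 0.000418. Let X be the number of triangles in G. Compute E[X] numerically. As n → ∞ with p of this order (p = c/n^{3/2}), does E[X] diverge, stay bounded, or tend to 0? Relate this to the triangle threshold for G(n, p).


Number of potential triangles: C(179, 3) = 939929.
Each occurs with probability p³ ≈ (0.000418)³ ≈ 7.28050e-11.
By linearity: E[X] = C(179, 3)·p³ ≈ 939929 · 7.28050e-11 ≈ 0.000.
Since α = 3/2 > 1, p = c/n^{3/2} = o(1/n) is below the triangle threshold p ~ 1/n. Asymptotically E[X] ~ (c³/6)·n^{3(1−α)} = (1³/6)·n^{-1.5} → 0, so by Markov's inequality G has no triangles w.h.p.

E[X] ≈ 0.000; in regime p = Θ(1/n^{3/2}) E[X] tends to 0 (below the triangle threshold p ~ 1/n).


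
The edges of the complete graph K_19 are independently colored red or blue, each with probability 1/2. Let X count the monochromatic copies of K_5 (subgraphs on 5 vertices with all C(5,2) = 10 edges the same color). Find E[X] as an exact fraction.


Let X = Σ_S X_S over the C(19, 5) = 11628 subsets S of size 5, where X_S = 1 if the K_5 on S is monochromatic.
For a fixed S, the K_5 on S has C(5, 2) = 10 edges. P[all 10 edges red] = (1/2)^10, and likewise for blue, so P[monochromatic] = 2·(1/2)^10 = 2^{1 − 10} = 1/512.
By linearity of expectation: E[X] = C(19, 5) · 2^{1 − 10} = 11628 · 1/512 = 2907/128.
Numerically: E[X] ≈ 22.710938.

E[X] = C(19,5)·2^(1−C(5,2)) = 2907/128 ≈ 22.710938.


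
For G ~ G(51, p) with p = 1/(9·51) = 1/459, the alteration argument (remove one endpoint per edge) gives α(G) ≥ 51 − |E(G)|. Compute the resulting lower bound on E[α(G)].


E[|E(G)|] = C(51, 2)·p = 1275 · (1/459) = 25/9.
E[α(G)] ≥ n − E[|E(G)|] = 51 − 25/9 = 434/9.
Numerically: ≈ 48.22222.
(This is only a lower bound; the true E[α(G)] may be larger.)

E[α(G)] ≥ 434/9 ≈ 48.22222.


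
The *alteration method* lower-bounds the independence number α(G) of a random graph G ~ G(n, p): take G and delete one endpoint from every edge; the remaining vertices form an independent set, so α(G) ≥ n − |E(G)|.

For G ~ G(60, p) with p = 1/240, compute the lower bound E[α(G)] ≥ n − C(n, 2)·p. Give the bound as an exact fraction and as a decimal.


E[|E(G)|] = C(60, 2)·p = 1770 · (1/240) = 59/8.
E[α(G)] ≥ n − E[|E(G)|] = 60 − 59/8 = 421/8.
Numerically: ≈ 52.62500.
(This is only a lower bound; the true E[α(G)] may be larger.)

E[α(G)] ≥ 421/8 ≈ 52.62500.


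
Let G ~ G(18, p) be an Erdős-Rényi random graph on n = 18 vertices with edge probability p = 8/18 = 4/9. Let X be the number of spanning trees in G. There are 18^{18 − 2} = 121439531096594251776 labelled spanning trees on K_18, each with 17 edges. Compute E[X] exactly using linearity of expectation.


K_18 has 18^{18 − 2} = 121439531096594251776 labelled spanning trees.
For each such spanning tree H, let X_H = 1 if all 17 edges of H are present in G. Then P[X_H = 1] = p^{17} = (4/9)^{17} = 17179869184/16677181699666569.
Summing the indicators: E[X] = Σ_H E[X_H] = 121439531096594251776 · p^{17} = 121439531096594251776 · 17179869184/16677181699666569 = 1125899906842624/9.
Numerically: E[X] ≈ 1.251e+14.

E[X] = 121439531096594251776 · (4/9)^{17} = 1125899906842624/9 ≈ 1.251e+14.


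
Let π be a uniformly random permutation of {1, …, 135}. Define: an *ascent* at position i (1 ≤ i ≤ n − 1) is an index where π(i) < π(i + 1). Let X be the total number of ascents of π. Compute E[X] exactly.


Write X = Σ X_I over i = 1, …, 134, with X_I the indicator of one ascent.
There are 134 indicators.
For each fixed i, the pair (π(i), π(i+1)) is a uniformly random ordered pair of distinct values from {1, …, 135}; by symmetry P[π(i) < π(i+1)] = 1/2.
By linearity: E[X] = 134 · (1/2) = (135 − 1) · (1/2) = 67 ≈ 67.0000.

E[X] = 67 = 67.0000.


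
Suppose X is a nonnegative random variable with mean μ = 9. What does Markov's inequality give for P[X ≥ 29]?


μ = E[X] = 9, a = 29.
Markov: P[X ≥ 29] ≤ μ/a = (9)/29 = 9/29.
Numerically: ≈ 0.310.
(Since a = 29 > μ = 9.000, the bound 9/29 is < 1 and informative.)

P[X ≥ 29] ≤ 9/29 ≈ 0.310.


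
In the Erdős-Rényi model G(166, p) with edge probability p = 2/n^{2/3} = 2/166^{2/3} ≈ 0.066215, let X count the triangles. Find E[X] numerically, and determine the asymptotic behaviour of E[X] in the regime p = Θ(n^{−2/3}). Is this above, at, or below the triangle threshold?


Number of potential triangles: C(166, 3) = 748660.
Each occurs with probability p³ ≈ (0.066215)³ ≈ 2.9031790e-04.
By linearity: E[X] = C(166, 3)·p³ ≈ 748660 · 2.9031790e-04 ≈ 217.34940.
Since α = 2/3 < 1, p = c/n^{2/3} ≫ 1/n is above the triangle threshold p ~ 1/n. Asymptotically E[X] ~ (c³/6)·n^{3(1−α)} = (2³/6)·n^{1} → ∞; triangles are abundant w.h.p.

E[X] ≈ 217.34940; in regime p = Θ(1/n^{2/3}) E[X] diverges (above the triangle threshold p ~ 1/n).


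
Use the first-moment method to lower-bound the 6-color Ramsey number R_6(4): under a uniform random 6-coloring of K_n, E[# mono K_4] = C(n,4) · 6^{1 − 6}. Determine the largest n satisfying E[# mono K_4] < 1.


We need C(n, 4) · 6^{1 − 6} < 1, i.e. C(n, 4) < 6^{6 − 1} = 7776.
Check values of n near the boundary:
  n = 21: C(21, 4) = 5985; 5985 < 7776? YES
  n = 22: C(22, 4) = 7315; 7315 < 7776? YES
  n = 23: C(23, 4) = 8855; 8855 < 7776? NO
The largest n with C(n, 4) < 7776 is n = 22 (where E[X] = 7315/7776 ≈ 0.94072). Hence R_6(4) > 22, i.e. R_6(4) ≥ 23.

Largest n = 22; hence R_6(4) > 22.


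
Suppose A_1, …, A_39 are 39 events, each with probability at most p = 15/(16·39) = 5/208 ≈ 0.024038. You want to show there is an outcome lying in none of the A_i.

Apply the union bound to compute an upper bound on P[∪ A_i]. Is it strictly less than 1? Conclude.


Union bound: P[∪_{i=1}^{39} A_i] ≤ Σ_i P[A_i] ≤ 39·p = 39·(5/208) = 15/16.
Numerically: 15/16 ≈ 0.937500.
Is 15/16 < 1? YES.
Since P[∪ A_i] ≤ 15/16 < 1, the complement has P[∩ A_i^c] ≥ 1 − 15/16 = 1/16 > 0, so some outcome avoids every A_i.

39·p = 15/16 ≈ 0.937500; existence CERTIFIED by the union bound.


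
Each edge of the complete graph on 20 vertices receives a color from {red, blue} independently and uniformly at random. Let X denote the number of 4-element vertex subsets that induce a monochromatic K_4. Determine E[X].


Let X = Σ_S X_S over the C(20, 4) = 4845 subsets S of size 4, where X_S = 1 if the K_4 on S is monochromatic.
For a fixed S, the K_4 on S has C(4, 2) = 6 edges. P[all 6 edges red] = (1/2)^6, and likewise for blue, so P[monochromatic] = 2·(1/2)^6 = 2^{1 − 6} = 1/32.
Summing: E[X] = C(20, 4) · 2^{1 − 6} = 4845 · 1/32 = 4845/32.
Numerically: E[X] ≈ 151.4062.

E[X] = C(20,4)·2^(1−C(4,2)) = 4845/32 ≈ 151.4062.


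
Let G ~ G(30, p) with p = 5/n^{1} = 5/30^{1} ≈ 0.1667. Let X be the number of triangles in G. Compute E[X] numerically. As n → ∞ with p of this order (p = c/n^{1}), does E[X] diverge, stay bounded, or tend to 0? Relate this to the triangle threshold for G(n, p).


Number of potential triangles: C(30, 3) = 4060.
Each occurs with probability p³ ≈ (0.1667)³ ≈ 4.629630e-03.
By linearity: E[X] = C(30, 3)·p³ ≈ 4060 · 4.629630e-03 ≈ 18.7963.
Here α = 1, so p = 5/n is exactly at the triangle threshold p ~ 1/n. Asymptotically E[X] → c³/6 = 5³/6 = 125/6 ≈ 20.8333, a bounded constant. In this regime the triangle count is asymptotically Poisson(c³/6).

E[X] ≈ 18.7963; in regime p = Θ(1/n^{1}) E[X] stays bounded (at the triangle threshold p ~ 1/n).


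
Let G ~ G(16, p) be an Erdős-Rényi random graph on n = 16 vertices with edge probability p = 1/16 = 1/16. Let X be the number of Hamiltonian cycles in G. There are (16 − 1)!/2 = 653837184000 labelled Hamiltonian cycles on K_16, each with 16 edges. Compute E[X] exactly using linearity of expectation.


K_16 has (16 − 1)!/2 = 653837184000 labelled Hamiltonian cycles.
For each such Hamiltonian cycle H, let X_H = 1 if all 16 edges of H are present in G. Then P[X_H = 1] = p^{16} = (1/16)^{16} = 1/18446744073709551616.
By linearity: E[X] = Σ_H E[X_H] = 653837184000 · p^{16} = 653837184000 · 1/18446744073709551616 = 638512875/18014398509481984.
Numerically: E[X] ≈ 3.54e-08.

E[X] = 653837184000 · (1/16)^{16} = 638512875/18014398509481984 ≈ 3.54e-08.


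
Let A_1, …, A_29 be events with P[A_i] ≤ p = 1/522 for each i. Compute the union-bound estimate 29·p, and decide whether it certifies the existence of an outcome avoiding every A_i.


Union bound: P[∪_{i=1}^{29} A_i] ≤ Σ_i P[A_i] ≤ 29·p = 29·(1/522) = 1/18.
Numerically: 1/18 ≈ 0.0555556.
Is 1/18 < 1? YES.
Since P[∪ A_i] ≤ 1/18 < 1, the complement has P[∩ A_i^c] ≥ 1 − 1/18 = 17/18 > 0, so some outcome avoids every A_i.

29·p = 1/18 ≈ 0.0555556; existence CERTIFIED by the union bound.


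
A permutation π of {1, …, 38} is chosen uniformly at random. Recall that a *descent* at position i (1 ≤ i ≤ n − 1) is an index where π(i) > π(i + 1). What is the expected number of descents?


Write X = Σ X_I over i = 1, …, 37, with X_I the indicator of one descent.
There are 37 indicators.
For each fixed i, the pair (π(i), π(i+1)) is a uniformly random ordered pair of distinct values from {1, …, 38}; by symmetry P[π(i) > π(i+1)] = 1/2.
By linearity: E[X] = 37 · (1/2) = (38 − 1) · (1/2) = 37/2 ≈ 18.5000.

E[X] = 37/2 = 18.5000.


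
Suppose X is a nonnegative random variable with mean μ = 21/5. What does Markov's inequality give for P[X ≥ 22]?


μ = E[X] = 21/5, a = 22.
Markov: P[X ≥ 22] ≤ μ/a = (21/5)/22 = 21/110.
Numerically: ≈ 0.190909.
(Since a = 22 > μ = 4.200000, the bound 21/110 is < 1 and informative.)

P[X ≥ 22] ≤ 21/110 ≈ 0.190909.


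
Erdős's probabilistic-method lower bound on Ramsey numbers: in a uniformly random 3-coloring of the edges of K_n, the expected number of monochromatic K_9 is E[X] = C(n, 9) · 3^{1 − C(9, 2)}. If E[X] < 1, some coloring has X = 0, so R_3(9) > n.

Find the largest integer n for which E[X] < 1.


We need C(n, 9) · 3^{1 − 36} < 1, i.e. C(n, 9) < 3^{36 − 1} = 50031545098999707.
Check values of n near the boundary:
  n = 297: C(297, 9) = 43842345008337645; 43842345008337645 < 50031545098999707? YES
  n = 298: C(298, 9) = 45207677551849890; 45207677551849890 < 50031545098999707? YES
  n = 299: C(299, 9) = 46610674441390059; 46610674441390059 < 50031545098999707? YES
  n = 300: C(300, 9) = 48052241692154700; 48052241692154700 < 50031545098999707? YES
  n = 301: C(301, 9) = 49533303936090975; 49533303936090975 < 50031545098999707? YES
  n = 302: C(302, 9) = 51054804739588650; 51054804739588650 < 50031545098999707? NO
  n = 303: C(303, 9) = 52617706925494425; 52617706925494425 < 50031545098999707? NO
  n = 304: C(304, 9) = 54222992899492560; 54222992899492560 < 50031545098999707? NO
The largest n with C(n, 9) < 50031545098999707 is n = 301 (where E[X] = 16511101312030325/16677181699666569 ≈ 0.99004). Hence R_3(9) > 301, i.e. R_3(9) ≥ 302.

Largest n = 301; hence R_3(9) > 301.


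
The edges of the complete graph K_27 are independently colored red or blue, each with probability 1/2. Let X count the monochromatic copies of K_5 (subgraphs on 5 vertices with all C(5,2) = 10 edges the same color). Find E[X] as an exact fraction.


Let X = Σ_S X_S over the C(27, 5) = 80730 subsets S of size 5, where X_S = 1 if the K_5 on S is monochromatic.
For a fixed S, the K_5 on S has C(5, 2) = 10 edges. P[all 10 edges red] = (1/2)^10, and likewise for blue, so P[monochromatic] = 2·(1/2)^10 = 2^{1 − 10} = 1/512.
Summing: E[X] = C(27, 5) · 2^{1 − 10} = 80730 · 1/512 = 40365/256.
Numerically: E[X] ≈ 157.675781.

E[X] = C(27,5)·2^(1−C(5,2)) = 40365/256 ≈ 157.675781.


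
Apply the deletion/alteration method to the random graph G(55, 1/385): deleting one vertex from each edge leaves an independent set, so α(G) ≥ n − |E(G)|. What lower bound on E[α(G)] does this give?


E[|E(G)|] = C(55, 2)·p = 1485 · (1/385) = 27/7.
E[α(G)] ≥ n − E[|E(G)|] = 55 − 27/7 = 358/7.
Numerically: ≈ 51.143.
(This is only a lower bound; the true E[α(G)] may be larger.)

E[α(G)] ≥ 358/7 ≈ 51.143.


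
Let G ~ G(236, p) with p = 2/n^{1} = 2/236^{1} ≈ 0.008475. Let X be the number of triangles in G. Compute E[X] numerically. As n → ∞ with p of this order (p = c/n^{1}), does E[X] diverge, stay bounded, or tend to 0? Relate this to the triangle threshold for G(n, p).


Number of potential triangles: C(236, 3) = 2162940.
Each occurs with probability p³ ≈ (0.008475)³ ≈ 6.086309e-07.
By linearity: E[X] = C(236, 3)·p³ ≈ 2162940 · 6.086309e-07 ≈ 1.3164.
Here α = 1, so p = 2/n is exactly at the triangle threshold p ~ 1/n. Asymptotically E[X] → c³/6 = 2³/6 = 4/3 ≈ 1.3333, a bounded constant. In this regime the triangle count is asymptotically Poisson(c³/6).

E[X] ≈ 1.3164; in regime p = Θ(1/n^{1}) E[X] stays bounded (at the triangle threshold p ~ 1/n).


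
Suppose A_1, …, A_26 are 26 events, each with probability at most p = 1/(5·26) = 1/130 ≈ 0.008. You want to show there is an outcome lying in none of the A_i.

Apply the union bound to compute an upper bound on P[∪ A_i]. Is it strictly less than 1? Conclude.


Union bound: P[∪_{i=1}^{26} A_i] ≤ Σ_i P[A_i] ≤ 26·p = 26·(1/130) = 1/5.
Numerically: 1/5 ≈ 0.200.
Is 1/5 < 1? YES.
Since P[∪ A_i] ≤ 1/5 < 1, the complement has P[∩ A_i^c] ≥ 1 − 1/5 = 4/5 > 0, so some outcome avoids every A_i.

26·p = 1/5 ≈ 0.200; existence CERTIFIED by the union bound.


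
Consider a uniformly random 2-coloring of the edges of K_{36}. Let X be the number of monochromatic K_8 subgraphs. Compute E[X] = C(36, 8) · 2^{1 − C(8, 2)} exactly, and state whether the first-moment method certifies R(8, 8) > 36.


E[X] = C(36, 8) · 2^{1 − 28} = 30260340 · 2^{−27} = 30260340/134217728.
As a reduced fraction: E[X] = 7565085/33554432 ≈ 0.2255.
Is E[X] < 1? YES.
Since E[X] < 1, there exists a 2-coloring of K_{36} with no monochromatic K_8; hence R(8, 8) > 36.

E[X] = 7565085/33554432 ≈ 0.2255; E[X] < 1, so R(8, 8) > 36.


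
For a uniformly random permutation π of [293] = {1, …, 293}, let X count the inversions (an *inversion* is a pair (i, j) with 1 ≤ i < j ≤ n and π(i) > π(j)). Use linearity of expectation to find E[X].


Write X = Σ X_I over the C(293, 2) = 42778 pairs i < j, with X_I the indicator of one inversion.
There are 42778 indicators.
For each fixed pair i < j, the values π(i) and π(j) are two distinct elements of {1, …, 293} in uniformly random order; by symmetry P[π(i) > π(j)] = 1/2.
By linearity: E[X] = 42778 · (1/2) = C(293, 2) · (1/2) = 42778/2 = 21389 ≈ 21389.00000.

E[X] = 21389 = 21389.00000.


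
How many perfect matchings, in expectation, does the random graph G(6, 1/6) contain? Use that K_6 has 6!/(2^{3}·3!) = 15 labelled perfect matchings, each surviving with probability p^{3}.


K_6 has 6!/(2^{3}·3!) = 15 labelled perfect matchings.
For each such perfect matching H, let X_H = 1 if all 3 edges of H are present in G. Then P[X_H = 1] = p^{3} = (1/6)^{3} = 1/216.
Summing the indicators: E[X] = Σ_H E[X_H] = 15 · p^{3} = 15 · 1/216 = 5/72.
Numerically: E[X] ≈ 0.0694.

E[X] = 15 · (1/6)^{3} = 5/72 ≈ 0.0694.


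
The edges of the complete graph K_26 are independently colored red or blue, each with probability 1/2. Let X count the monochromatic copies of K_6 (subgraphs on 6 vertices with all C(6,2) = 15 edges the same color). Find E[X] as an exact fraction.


Let X = Σ_S X_S over the C(26, 6) = 230230 subsets S of size 6, where X_S = 1 if the K_6 on S is monochromatic.
For a fixed S, the K_6 on S has C(6, 2) = 15 edges. P[all 15 edges red] = (1/2)^15, and likewise for blue, so P[monochromatic] = 2·(1/2)^15 = 2^{1 − 15} = 1/16384.
By linearity: E[X] = C(26, 6) · 2^{1 − 15} = 230230 · 1/16384 = 115115/8192.
Numerically: E[X] ≈ 14.052124.

E[X] = C(26,6)·2^(1−C(6,2)) = 115115/8192 ≈ 14.052124.


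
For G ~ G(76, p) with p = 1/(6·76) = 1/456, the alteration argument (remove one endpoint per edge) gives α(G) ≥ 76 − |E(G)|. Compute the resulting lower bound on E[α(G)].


E[|E(G)|] = C(76, 2)·p = 2850 · (1/456) = 25/4.
E[α(G)] ≥ n − E[|E(G)|] = 76 − 25/4 = 279/4.
Numerically: ≈ 69.7500.
(This is only a lower bound; the true E[α(G)] may be larger.)

E[α(G)] ≥ 279/4 ≈ 69.7500.


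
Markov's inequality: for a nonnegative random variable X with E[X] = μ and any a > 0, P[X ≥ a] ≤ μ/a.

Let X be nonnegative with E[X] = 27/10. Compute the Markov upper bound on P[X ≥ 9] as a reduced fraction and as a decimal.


μ = E[X] = 27/10, a = 9.
Markov: P[X ≥ 9] ≤ μ/a = (27/10)/9 = 3/10.
Numerically: ≈ 0.30000.
(Since a = 9 > μ = 2.70000, the bound 3/10 is < 1 and informative.)

P[X ≥ 9] ≤ 3/10 ≈ 0.30000.


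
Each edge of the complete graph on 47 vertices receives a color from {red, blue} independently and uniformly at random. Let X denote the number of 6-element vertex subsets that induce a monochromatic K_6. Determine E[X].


Let X = Σ_S X_S over the C(47, 6) = 10737573 subsets S of size 6, where X_S = 1 if the K_6 on S is monochromatic.
For a fixed S, the K_6 on S has C(6, 2) = 15 edges. P[all 15 edges red] = (1/2)^15, and likewise for blue, so P[monochromatic] = 2·(1/2)^15 = 2^{1 − 15} = 1/16384.
Summing: E[X] = C(47, 6) · 2^{1 − 15} = 10737573 · 1/16384 = 10737573/16384.
Numerically: E[X] ≈ 655.369.

E[X] = C(47,6)·2^(1−C(6,2)) = 10737573/16384 ≈ 655.369.


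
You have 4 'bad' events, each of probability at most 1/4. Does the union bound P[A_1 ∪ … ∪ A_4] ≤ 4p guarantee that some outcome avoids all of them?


Union bound: P[∪_{i=1}^{4} A_i] ≤ Σ_i P[A_i] ≤ 4·p = 4·(1/4) = 1.
Numerically: 1 ≈ 1.0000.
Is 1 < 1? NO.
Since the bound 1 is ≥ 1, the union bound is uninformative here; it does NOT by itself certify existence.

4·p = 1 ≈ 1.0000; existence NOT certified by the union bound.


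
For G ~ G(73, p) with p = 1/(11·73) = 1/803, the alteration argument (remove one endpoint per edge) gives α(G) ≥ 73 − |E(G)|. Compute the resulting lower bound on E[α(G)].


E[|E(G)|] = C(73, 2)·p = 2628 · (1/803) = 36/11.
E[α(G)] ≥ n − E[|E(G)|] = 73 − 36/11 = 767/11.
Numerically: ≈ 69.727273.
(This is only a lower bound; the true E[α(G)] may be larger.)

E[α(G)] ≥ 767/11 ≈ 69.727273.


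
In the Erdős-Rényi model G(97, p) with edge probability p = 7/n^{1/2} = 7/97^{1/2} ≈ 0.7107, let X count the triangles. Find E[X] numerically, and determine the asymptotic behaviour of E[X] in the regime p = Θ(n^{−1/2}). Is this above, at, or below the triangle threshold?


Number of potential triangles: C(97, 3) = 147440.
Each occurs with probability p³ ≈ (0.7107)³ ≈ 3.590348e-01.
By linearity: E[X] = C(97, 3)·p³ ≈ 147440 · 3.590348e-01 ≈ 52936.0877.
Since α = 1/2 < 1, p = c/n^{1/2} ≫ 1/n is above the triangle threshold p ~ 1/n. Asymptotically E[X] ~ (c³/6)·n^{3(1−α)} = (7³/6)·n^{1.5} → ∞; triangles are abundant w.h.p.

E[X] ≈ 52936.0877; in regime p = Θ(1/n^{1/2}) E[X] diverges (above the triangle threshold p ~ 1/n).


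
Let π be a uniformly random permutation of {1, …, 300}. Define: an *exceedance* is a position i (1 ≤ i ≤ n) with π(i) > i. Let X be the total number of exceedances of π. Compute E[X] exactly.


Write X = Σ_{i=1}^{300} X_i, where X_i = 1_{π(i) > i}.
For each fixed i, π(i) is uniform over {1, …, 300} (marginal of a uniform permutation), so P[π(i) > i] = (n − i)/n. Summing: Σ_{i=1}^{300} (n − i)/n = (0 + 1 + … + 299)/300 = 300(300 − 1)/(2·300) = (300 − 1)/2.
Hence E[X] = Σ_{i=1}^{300} (300 − i)/300 = 299/2 ≈ 149.500000.

E[X] = 299/2 = 149.500000.


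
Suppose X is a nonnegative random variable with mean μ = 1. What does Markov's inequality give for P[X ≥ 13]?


μ = E[X] = 1, a = 13.
Markov: P[X ≥ 13] ≤ μ/a = (1)/13 = 1/13.
Numerically: ≈ 0.07692.
(Since a = 13 > μ = 1.00000, the bound 1/13 is < 1 and informative.)

P[X ≥ 13] ≤ 1/13 ≈ 0.07692.


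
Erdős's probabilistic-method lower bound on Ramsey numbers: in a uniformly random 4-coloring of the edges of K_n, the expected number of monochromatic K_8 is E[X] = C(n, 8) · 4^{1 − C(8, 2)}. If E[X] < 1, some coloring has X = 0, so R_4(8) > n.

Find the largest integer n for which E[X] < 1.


We need C(n, 8) · 4^{1 − 28} < 1, i.e. C(n, 8) < 4^{28 − 1} = 18014398509481984.
Check values of n near the boundary:
  n = 404: C(404, 8) = 16415071523485570; 16415071523485570 < 18014398509481984? YES
  n = 405: C(405, 8) = 16745853821188050; 16745853821188050 < 18014398509481984? YES
  n = 406: C(406, 8) = 17082453897995850; 17082453897995850 < 18014398509481984? YES
  n = 407: C(407, 8) = 17424959239309050; 17424959239309050 < 18014398509481984? YES
  n = 408: C(408, 8) = 17773458424095231; 17773458424095231 < 18014398509481984? YES
  n = 409: C(409, 8) = 18128041135797879; 18128041135797879 < 18014398509481984? NO
  n = 410: C(410, 8) = 18488798173326195; 18488798173326195 < 18014398509481984? NO
  n = 411: C(411, 8) = 18855821462126715; 18855821462126715 < 18014398509481984? NO
The largest n with C(n, 8) < 18014398509481984 is n = 408 (where E[X] = 17773458424095231/18014398509481984 ≈ 0.987). Hence R_4(8) > 408, i.e. R_4(8) ≥ 409.

Largest n = 408; hence R_4(8) > 408.


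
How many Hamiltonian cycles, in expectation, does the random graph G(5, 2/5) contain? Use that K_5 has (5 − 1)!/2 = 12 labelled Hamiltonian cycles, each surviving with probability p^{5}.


K_5 has (5 − 1)!/2 = 12 labelled Hamiltonian cycles.
For each such Hamiltonian cycle H, let X_H = 1 if all 5 edges of H are present in G. Then P[X_H = 1] = p^{5} = (2/5)^{5} = 32/3125.
By linearity of expectation: E[X] = Σ_H E[X_H] = 12 · p^{5} = 12 · 32/3125 = 384/3125.
Numerically: E[X] ≈ 0.12288.

E[X] = 12 · (2/5)^{5} = 384/3125 ≈ 0.12288.


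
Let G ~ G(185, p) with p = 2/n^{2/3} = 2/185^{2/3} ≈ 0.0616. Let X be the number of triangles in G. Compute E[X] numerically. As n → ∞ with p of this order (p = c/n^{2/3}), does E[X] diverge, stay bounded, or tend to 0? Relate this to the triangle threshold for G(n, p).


Number of potential triangles: C(185, 3) = 1038220.
Each occurs with probability p³ ≈ (0.0616)³ ≈ 2.337473e-04.
By linearity: E[X] = C(185, 3)·p³ ≈ 1038220 · 2.337473e-04 ≈ 242.6811.
Since α = 2/3 < 1, p = c/n^{2/3} ≫ 1/n is above the triangle threshold p ~ 1/n. Asymptotically E[X] ~ (c³/6)·n^{3(1−α)} = (2³/6)·n^{1} → ∞; triangles are abundant w.h.p.

E[X] ≈ 242.6811; in regime p = Θ(1/n^{2/3}) E[X] diverges (above the triangle threshold p ~ 1/n).


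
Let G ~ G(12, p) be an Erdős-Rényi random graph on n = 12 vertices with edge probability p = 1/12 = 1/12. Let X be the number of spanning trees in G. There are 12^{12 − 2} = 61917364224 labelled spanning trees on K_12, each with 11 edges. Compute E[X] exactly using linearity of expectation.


K_12 has 12^{12 − 2} = 61917364224 labelled spanning trees.
For each such spanning tree H, let X_H = 1 if all 11 edges of H are present in G. Then P[X_H = 1] = p^{11} = (1/12)^{11} = 1/743008370688.
By linearity of expectation: E[X] = Σ_H E[X_H] = 61917364224 · p^{11} = 61917364224 · 1/743008370688 = 1/12.
Numerically: E[X] ≈ 0.08333.

E[X] = 61917364224 · (1/12)^{11} = 1/12 ≈ 0.08333.


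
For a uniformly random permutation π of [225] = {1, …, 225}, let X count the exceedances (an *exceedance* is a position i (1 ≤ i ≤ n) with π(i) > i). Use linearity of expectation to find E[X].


Write X = Σ_{i=1}^{225} X_i, where X_i = 1_{π(i) > i}.
For each fixed i, π(i) is uniform over {1, …, 225} (marginal of a uniform permutation), so P[π(i) > i] = (n − i)/n. Summing: Σ_{i=1}^{225} (n − i)/n = (0 + 1 + … + 224)/225 = 225(225 − 1)/(2·225) = (225 − 1)/2.
Hence E[X] = Σ_{i=1}^{225} (225 − i)/225 = 112 ≈ 112.000.

E[X] = 112 = 112.000.


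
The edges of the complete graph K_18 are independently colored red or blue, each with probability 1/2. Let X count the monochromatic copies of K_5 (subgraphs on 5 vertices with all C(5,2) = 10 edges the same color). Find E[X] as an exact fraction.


Let X = Σ_S X_S over the C(18, 5) = 8568 subsets S of size 5, where X_S = 1 if the K_5 on S is monochromatic.
For a fixed S, the K_5 on S has C(5, 2) = 10 edges. P[all 10 edges red] = (1/2)^10, and likewise for blue, so P[monochromatic] = 2·(1/2)^10 = 2^{1 − 10} = 1/512.
Summing: E[X] = C(18, 5) · 2^{1 − 10} = 8568 · 1/512 = 1071/64.
Numerically: E[X] ≈ 16.7344.

E[X] = C(18,5)·2^(1−C(5,2)) = 1071/64 ≈ 16.7344.


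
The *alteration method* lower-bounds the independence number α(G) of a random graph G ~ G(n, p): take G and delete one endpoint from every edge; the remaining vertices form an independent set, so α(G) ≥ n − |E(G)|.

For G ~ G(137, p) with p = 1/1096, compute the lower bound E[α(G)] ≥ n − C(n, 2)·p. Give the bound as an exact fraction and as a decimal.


E[|E(G)|] = C(137, 2)·p = 9316 · (1/1096) = 17/2.
E[α(G)] ≥ n − E[|E(G)|] = 137 − 17/2 = 257/2.
Numerically: ≈ 128.500000.
(This is only a lower bound; the true E[α(G)] may be larger.)

E[α(G)] ≥ 257/2 ≈ 128.500000.


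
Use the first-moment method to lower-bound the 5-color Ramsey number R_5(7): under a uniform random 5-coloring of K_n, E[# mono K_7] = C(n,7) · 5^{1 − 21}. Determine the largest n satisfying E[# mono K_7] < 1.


We need C(n, 7) · 5^{1 − 21} < 1, i.e. C(n, 7) < 5^{21 − 1} = 95367431640625.
Check values of n near the boundary:
  n = 332: C(332, 7) = 82772214646616; 82772214646616 < 95367431640625? YES
  n = 333: C(333, 7) = 84549532139028; 84549532139028 < 95367431640625? YES
  n = 334: C(334, 7) = 86359460961576; 86359460961576 < 95367431640625? YES
  n = 335: C(335, 7) = 88202498238195; 88202498238195 < 95367431640625? YES
  n = 336: C(336, 7) = 90079147136880; 90079147136880 < 95367431640625? YES
  n = 337: C(337, 7) = 91989916924632; 91989916924632 < 95367431640625? YES
  n = 338: C(338, 7) = 93935323022736; 93935323022736 < 95367431640625? YES
  n = 339: C(339, 7) = 95915887062372; 95915887062372 < 95367431640625? NO
  n = 340: C(340, 7) = 97932136940560; 97932136940560 < 95367431640625? NO
  n = 341: C(341, 7) = 99984606876440; 99984606876440 < 95367431640625? NO
The largest n with C(n, 7) < 95367431640625 is n = 338 (where E[X] = 93935323022736/95367431640625 ≈ 0.9849833). Hence R_5(7) > 338, i.e. R_5(7) ≥ 339.

Largest n = 338; hence R_5(7) > 338.


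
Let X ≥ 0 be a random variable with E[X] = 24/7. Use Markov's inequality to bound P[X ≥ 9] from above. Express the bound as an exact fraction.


μ = E[X] = 24/7, a = 9.
Markov: P[X ≥ 9] ≤ μ/a = (24/7)/9 = 8/21.
Numerically: ≈ 0.3810.
(Since a = 9 > μ = 3.4286, the bound 8/21 is < 1 and informative.)

P[X ≥ 9] ≤ 8/21 ≈ 0.3810.


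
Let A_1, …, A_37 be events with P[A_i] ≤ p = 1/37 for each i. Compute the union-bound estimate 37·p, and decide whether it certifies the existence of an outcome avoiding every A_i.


Union bound: P[∪_{i=1}^{37} A_i] ≤ Σ_i P[A_i] ≤ 37·p = 37·(1/37) = 1.
Numerically: 1 ≈ 1.0000.
Is 1 < 1? NO.
Since the bound 1 is ≥ 1, the union bound is uninformative here; it does NOT by itself certify existence.

37·p = 1 ≈ 1.0000; existence NOT certified by the union bound.


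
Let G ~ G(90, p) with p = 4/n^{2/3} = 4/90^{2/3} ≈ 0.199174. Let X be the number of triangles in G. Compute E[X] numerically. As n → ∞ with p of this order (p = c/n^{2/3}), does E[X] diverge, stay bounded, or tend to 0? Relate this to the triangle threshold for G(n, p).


Number of potential triangles: C(90, 3) = 117480.
Each occurs with probability p³ ≈ (0.199174)³ ≈ 7.90123457e-03.
By linearity: E[X] = C(90, 3)·p³ ≈ 117480 · 7.90123457e-03 ≈ 928.237037.
Since α = 2/3 < 1, p = c/n^{2/3} ≫ 1/n is above the triangle threshold p ~ 1/n. Asymptotically E[X] ~ (c³/6)·n^{3(1−α)} = (4³/6)·n^{1} → ∞; triangles are abundant w.h.p.

E[X] ≈ 928.237037; in regime p = Θ(1/n^{2/3}) E[X] diverges (above the triangle threshold p ~ 1/n).


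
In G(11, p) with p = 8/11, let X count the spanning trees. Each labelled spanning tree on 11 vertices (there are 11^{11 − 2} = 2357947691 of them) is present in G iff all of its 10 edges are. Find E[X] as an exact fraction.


K_11 has 11^{11 − 2} = 2357947691 labelled spanning trees.
For each such spanning tree H, let X_H = 1 if all 10 edges of H are present in G. Then P[X_H = 1] = p^{10} = (8/11)^{10} = 1073741824/25937424601.
By linearity of expectation: E[X] = Σ_H E[X_H] = 2357947691 · p^{10} = 2357947691 · 1073741824/25937424601 = 1073741824/11.
Numerically: E[X] ≈ 9.7613e+07.

E[X] = 2357947691 · (8/11)^{10} = 1073741824/11 ≈ 9.7613e+07.


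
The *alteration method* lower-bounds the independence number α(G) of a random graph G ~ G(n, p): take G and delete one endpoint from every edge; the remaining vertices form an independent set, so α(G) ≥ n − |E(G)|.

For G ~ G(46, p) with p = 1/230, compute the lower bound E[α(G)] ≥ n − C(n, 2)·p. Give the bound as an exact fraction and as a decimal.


E[|E(G)|] = C(46, 2)·p = 1035 · (1/230) = 9/2.
E[α(G)] ≥ n − E[|E(G)|] = 46 − 9/2 = 83/2.
Numerically: ≈ 41.500000.
(This is only a lower bound; the true E[α(G)] may be larger.)

E[α(G)] ≥ 83/2 ≈ 41.500000.


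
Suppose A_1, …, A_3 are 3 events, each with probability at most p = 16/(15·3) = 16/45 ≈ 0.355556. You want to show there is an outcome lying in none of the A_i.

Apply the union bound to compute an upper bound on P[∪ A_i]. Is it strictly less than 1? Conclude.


Union bound: P[∪_{i=1}^{3} A_i] ≤ Σ_i P[A_i] ≤ 3·p = 3·(16/45) = 16/15.
Numerically: 16/15 ≈ 1.066667.
Is 16/15 < 1? NO.
Since the bound 16/15 is ≥ 1, the union bound is uninformative here; it does NOT by itself certify existence.

3·p = 16/15 ≈ 1.066667; existence NOT certified by the union bound.


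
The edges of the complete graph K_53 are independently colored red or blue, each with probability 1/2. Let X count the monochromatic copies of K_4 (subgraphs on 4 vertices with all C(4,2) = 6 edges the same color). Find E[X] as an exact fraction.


Let X = Σ_S X_S over the C(53, 4) = 292825 subsets S of size 4, where X_S = 1 if the K_4 on S is monochromatic.
For a fixed S, the K_4 on S has C(4, 2) = 6 edges. P[all 6 edges red] = (1/2)^6, and likewise for blue, so P[monochromatic] = 2·(1/2)^6 = 2^{1 − 6} = 1/32.
By linearity: E[X] = C(53, 4) · 2^{1 − 6} = 292825 · 1/32 = 292825/32.
Numerically: E[X] ≈ 9150.78125.

E[X] = C(53,4)·2^(1−C(4,2)) = 292825/32 ≈ 9150.78125.


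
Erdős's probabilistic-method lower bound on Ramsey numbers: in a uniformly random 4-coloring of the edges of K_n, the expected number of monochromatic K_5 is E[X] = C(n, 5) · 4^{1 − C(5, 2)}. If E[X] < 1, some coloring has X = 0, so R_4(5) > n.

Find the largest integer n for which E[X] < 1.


We need C(n, 5) · 4^{1 − 10} < 1, i.e. C(n, 5) < 4^{10 − 1} = 262144.
Check values of n near the boundary:
  n = 32: C(32, 5) = 201376; 201376 < 262144? YES
  n = 33: C(33, 5) = 237336; 237336 < 262144? YES
  n = 34: C(34, 5) = 278256; 278256 < 262144? NO
  n = 35: C(35, 5) = 324632; 324632 < 262144? NO
  n = 36: C(36, 5) = 376992; 376992 < 262144? NO
The largest n with C(n, 5) < 262144 is n = 33 (where E[X] = 29667/32768 ≈ 0.905365). Hence R_4(5) > 33, i.e. R_4(5) ≥ 34.

Largest n = 33; hence R_4(5) > 33.


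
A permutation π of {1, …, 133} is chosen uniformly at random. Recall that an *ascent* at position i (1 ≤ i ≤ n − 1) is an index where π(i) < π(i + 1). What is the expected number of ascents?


Write X = Σ X_I over i = 1, …, 132, with X_I the indicator of one ascent.
There are 132 indicators.
For each fixed i, the pair (π(i), π(i+1)) is a uniformly random ordered pair of distinct values from {1, …, 133}; by symmetry P[π(i) < π(i+1)] = 1/2.
By linearity: E[X] = 132 · (1/2) = (133 − 1) · (1/2) = 66 ≈ 66.00000.

E[X] = 66 = 66.00000.


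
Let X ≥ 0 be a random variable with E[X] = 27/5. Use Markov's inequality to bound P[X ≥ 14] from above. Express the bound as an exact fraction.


μ = E[X] = 27/5, a = 14.
Markov: P[X ≥ 14] ≤ μ/a = (27/5)/14 = 27/70.
Numerically: ≈ 0.385714.
(Since a = 14 > μ = 5.400000, the bound 27/70 is < 1 and informative.)

P[X ≥ 14] ≤ 27/70 ≈ 0.385714.


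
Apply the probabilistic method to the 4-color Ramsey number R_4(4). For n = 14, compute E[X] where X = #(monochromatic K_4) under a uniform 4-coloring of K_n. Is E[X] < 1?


E[X] = C(14, 4) · 4^{1 − 6} = 1001 · 4^{−5} = 1001/1024.
As a reduced fraction: E[X] = 1001/1024 ≈ 0.97754.
Is E[X] < 1? YES.
Since E[X] < 1, there exists a 4-coloring of K_{14} with no monochromatic K_4; hence R_4(4) > 14.

E[X] = 1001/1024 ≈ 0.97754; E[X] < 1, so R_4(4) > 14.


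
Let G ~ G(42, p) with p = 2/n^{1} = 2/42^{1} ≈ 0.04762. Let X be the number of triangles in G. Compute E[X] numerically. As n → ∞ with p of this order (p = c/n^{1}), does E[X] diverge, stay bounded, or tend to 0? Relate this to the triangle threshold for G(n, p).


Number of potential triangles: C(42, 3) = 11480.
Each occurs with probability p³ ≈ (0.04762)³ ≈ 1.079797e-04.
By linearity: E[X] = C(42, 3)·p³ ≈ 11480 · 1.079797e-04 ≈ 1.2396.
Here α = 1, so p = 2/n is exactly at the triangle threshold p ~ 1/n. Asymptotically E[X] → c³/6 = 2³/6 = 4/3 ≈ 1.3333, a bounded constant. In this regime the triangle count is asymptotically Poisson(c³/6).

E[X] ≈ 1.2396; in regime p = Θ(1/n^{1}) E[X] stays bounded (at the triangle threshold p ~ 1/n).


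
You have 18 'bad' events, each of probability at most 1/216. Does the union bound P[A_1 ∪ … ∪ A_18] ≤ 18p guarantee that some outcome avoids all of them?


Union bound: P[∪_{i=1}^{18} A_i] ≤ Σ_i P[A_i] ≤ 18·p = 18·(1/216) = 1/12.
Numerically: 1/12 ≈ 0.083.
Is 1/12 < 1? YES.
Since P[∪ A_i] ≤ 1/12 < 1, the complement has P[∩ A_i^c] ≥ 1 − 1/12 = 11/12 > 0, so some outcome avoids every A_i.

18·p = 1/12 ≈ 0.083; existence CERTIFIED by the union bound.


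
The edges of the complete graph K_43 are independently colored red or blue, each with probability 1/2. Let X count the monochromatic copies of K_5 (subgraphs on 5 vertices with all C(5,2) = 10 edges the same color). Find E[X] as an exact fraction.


Let X = Σ_S X_S over the C(43, 5) = 962598 subsets S of size 5, where X_S = 1 if the K_5 on S is monochromatic.
For a fixed S, the K_5 on S has C(5, 2) = 10 edges. P[all 10 edges red] = (1/2)^10, and likewise for blue, so P[monochromatic] = 2·(1/2)^10 = 2^{1 − 10} = 1/512.
By linearity: E[X] = C(43, 5) · 2^{1 − 10} = 962598 · 1/512 = 481299/256.
Numerically: E[X] ≈ 1880.07422.

E[X] = C(43,5)·2^(1−C(5,2)) = 481299/256 ≈ 1880.07422.


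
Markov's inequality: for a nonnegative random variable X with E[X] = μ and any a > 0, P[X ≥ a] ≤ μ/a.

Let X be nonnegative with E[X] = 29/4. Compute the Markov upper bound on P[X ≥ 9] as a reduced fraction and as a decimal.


μ = E[X] = 29/4, a = 9.
Markov: P[X ≥ 9] ≤ μ/a = (29/4)/9 = 29/36.
Numerically: ≈ 0.806.
(Since a = 9 > μ = 7.250, the bound 29/36 is < 1 and informative.)

P[X ≥ 9] ≤ 29/36 ≈ 0.806.


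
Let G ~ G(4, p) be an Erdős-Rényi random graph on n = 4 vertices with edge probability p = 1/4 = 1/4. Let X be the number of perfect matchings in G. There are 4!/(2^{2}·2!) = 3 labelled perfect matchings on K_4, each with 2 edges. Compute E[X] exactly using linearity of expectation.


K_4 has 4!/(2^{2}·2!) = 3 labelled perfect matchings.
For each such perfect matching H, let X_H = 1 if all 2 edges of H are present in G. Then P[X_H = 1] = p^{2} = (1/4)^{2} = 1/16.
By linearity of expectation: E[X] = Σ_H E[X_H] = 3 · p^{2} = 3 · 1/16 = 3/16.
Numerically: E[X] ≈ 0.1875.

E[X] = 3 · (1/4)^{2} = 3/16 ≈ 0.1875.


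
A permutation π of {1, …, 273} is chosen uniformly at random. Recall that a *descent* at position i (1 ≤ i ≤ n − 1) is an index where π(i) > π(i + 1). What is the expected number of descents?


Write X = Σ X_I over i = 1, …, 272, with X_I the indicator of one descent.
There are 272 indicators.
For each fixed i, the pair (π(i), π(i+1)) is a uniformly random ordered pair of distinct values from {1, …, 273}; by symmetry P[π(i) > π(i+1)] = 1/2.
By linearity: E[X] = 272 · (1/2) = (273 − 1) · (1/2) = 136 ≈ 136.000000.

E[X] = 136 = 136.000000.


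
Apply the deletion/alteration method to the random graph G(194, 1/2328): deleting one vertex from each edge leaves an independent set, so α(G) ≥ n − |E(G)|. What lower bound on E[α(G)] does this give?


E[|E(G)|] = C(194, 2)·p = 18721 · (1/2328) = 193/24.
E[α(G)] ≥ n − E[|E(G)|] = 194 − 193/24 = 4463/24.
Numerically: ≈ 185.958333.
(This is only a lower bound; the true E[α(G)] may be larger.)

E[α(G)] ≥ 4463/24 ≈ 185.958333.


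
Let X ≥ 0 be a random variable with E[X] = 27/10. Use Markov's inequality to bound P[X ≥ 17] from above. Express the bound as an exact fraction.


μ = E[X] = 27/10, a = 17.
Markov: P[X ≥ 17] ≤ μ/a = (27/10)/17 = 27/170.
Numerically: ≈ 0.1588.
(Since a = 17 > μ = 2.7000, the bound 27/170 is < 1 and informative.)

P[X ≥ 17] ≤ 27/170 ≈ 0.1588.


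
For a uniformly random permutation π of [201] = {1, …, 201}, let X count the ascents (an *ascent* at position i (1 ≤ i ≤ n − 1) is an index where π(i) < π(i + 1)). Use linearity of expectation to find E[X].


Write X = Σ X_I over i = 1, …, 200, with X_I the indicator of one ascent.
There are 200 indicators.
For each fixed i, the pair (π(i), π(i+1)) is a uniformly random ordered pair of distinct values from {1, …, 201}; by symmetry P[π(i) < π(i+1)] = 1/2.
By linearity: E[X] = 200 · (1/2) = (201 − 1) · (1/2) = 100 ≈ 100.0000.

E[X] = 100 = 100.0000.


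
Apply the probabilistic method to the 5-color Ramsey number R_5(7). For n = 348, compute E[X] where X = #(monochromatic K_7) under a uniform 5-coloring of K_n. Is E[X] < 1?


E[X] = C(348, 7) · 5^{1 − 21} = 115412286408552 · 5^{−20} = 115412286408552/95367431640625.
As a reduced fraction: E[X] = 115412286408552/95367431640625 ≈ 1.210.
Is E[X] < 1? NO.
Since E[X] ≥ 1, the first-moment bound is inconclusive at n = 348; it does NOT by itself certify R_5(7) > 348.

E[X] = 115412286408552/95367431640625 ≈ 1.210; E[X] ≥ 1; first-moment method inconclusive here.


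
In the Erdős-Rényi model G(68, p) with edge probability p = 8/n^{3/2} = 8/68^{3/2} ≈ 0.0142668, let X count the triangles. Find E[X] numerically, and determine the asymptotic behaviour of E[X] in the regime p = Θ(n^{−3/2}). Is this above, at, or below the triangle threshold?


Number of potential triangles: C(68, 3) = 50116.
Each occurs with probability p³ ≈ (0.0142668)³ ≈ 2.90388794e-06.
By linearity: E[X] = C(68, 3)·p³ ≈ 50116 · 2.90388794e-06 ≈ 0.145531.
Since α = 3/2 > 1, p = c/n^{3/2} = o(1/n) is below the triangle threshold p ~ 1/n. Asymptotically E[X] ~ (c³/6)·n^{3(1−α)} = (8³/6)·n^{-1.5} → 0, so by Markov's inequality G has no triangles w.h.p.

E[X] ≈ 0.145531; in regime p = Θ(1/n^{3/2}) E[X] tends to 0 (below the triangle threshold p ~ 1/n).


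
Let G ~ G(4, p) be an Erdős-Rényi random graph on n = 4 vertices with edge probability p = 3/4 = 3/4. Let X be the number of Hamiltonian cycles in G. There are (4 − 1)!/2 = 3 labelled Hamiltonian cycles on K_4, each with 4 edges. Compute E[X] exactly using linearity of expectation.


K_4 has (4 − 1)!/2 = 3 labelled Hamiltonian cycles.
For each such Hamiltonian cycle H, let X_H = 1 if all 4 edges of H are present in G. Then P[X_H = 1] = p^{4} = (3/4)^{4} = 81/256.
By linearity of expectation: E[X] = Σ_H E[X_H] = 3 · p^{4} = 3 · 81/256 = 243/256.
Numerically: E[X] ≈ 0.9492.

E[X] = 3 · (3/4)^{4} = 243/256 ≈ 0.9492.
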